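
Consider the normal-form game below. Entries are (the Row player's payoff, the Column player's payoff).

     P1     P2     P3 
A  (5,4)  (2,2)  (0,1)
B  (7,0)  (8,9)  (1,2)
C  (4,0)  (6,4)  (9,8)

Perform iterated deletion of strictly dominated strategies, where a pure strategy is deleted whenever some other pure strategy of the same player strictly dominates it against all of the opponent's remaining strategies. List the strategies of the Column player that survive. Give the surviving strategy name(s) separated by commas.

For the Row player, B strictly dominates A on the remaining columns (P1: 7>5, P2: 8>2, P3: 1>0); eliminate A.
Column P1 is eliminated: P2 beats it against every remaining row (B: 9>0, C: 4>0).
Among the remaining strategies, none is strictly dominated by another pure strategy of the same player, so the elimination stops.
Surviving strategies — the Row player: {B, C}; the Column player: {P2, P3}.

P2, P3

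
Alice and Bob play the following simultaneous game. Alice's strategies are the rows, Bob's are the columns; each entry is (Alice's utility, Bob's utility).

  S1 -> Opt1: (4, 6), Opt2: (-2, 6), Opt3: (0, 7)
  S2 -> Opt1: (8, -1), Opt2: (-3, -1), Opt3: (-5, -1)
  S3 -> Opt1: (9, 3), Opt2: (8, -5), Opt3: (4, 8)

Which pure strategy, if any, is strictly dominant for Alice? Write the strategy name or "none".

S3 vs S1: Opt1: 9>4, Opt2: 8>-2, Opt3: 4>0.
S3 vs S2: Opt1: 9>8, Opt2: 8>-3, Opt3: 4>-5.
S3 strictly beats every other strategy against every opponent action, so it is strictly dominant.

S3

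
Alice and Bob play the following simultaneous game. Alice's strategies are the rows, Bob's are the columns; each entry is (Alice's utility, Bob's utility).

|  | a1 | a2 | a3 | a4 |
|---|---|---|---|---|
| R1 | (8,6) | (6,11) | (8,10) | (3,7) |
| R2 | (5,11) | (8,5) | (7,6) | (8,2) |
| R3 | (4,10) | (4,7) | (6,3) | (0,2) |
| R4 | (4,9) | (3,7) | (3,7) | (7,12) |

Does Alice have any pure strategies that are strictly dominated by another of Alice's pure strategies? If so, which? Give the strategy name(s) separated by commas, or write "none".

R1: no other strategy beats it everywhere (R2 at a1 (8>5); R3 at a1 (8>4); R4 at a1 (8>4)).
Nothing dominates R2: R1 at a2 (8>6); R3 at a1 (5>4); R4 at a1 (5>4).
R1 strictly dominates R3 — a1: 8>4, a2: 6>4, a3: 8>6, a4: 3>0.
R4: dominated, since R2 does at least as well everywhere (a1: 5>4, a2: 8>3, a3: 7>3, a4: 8>7).

R3, R4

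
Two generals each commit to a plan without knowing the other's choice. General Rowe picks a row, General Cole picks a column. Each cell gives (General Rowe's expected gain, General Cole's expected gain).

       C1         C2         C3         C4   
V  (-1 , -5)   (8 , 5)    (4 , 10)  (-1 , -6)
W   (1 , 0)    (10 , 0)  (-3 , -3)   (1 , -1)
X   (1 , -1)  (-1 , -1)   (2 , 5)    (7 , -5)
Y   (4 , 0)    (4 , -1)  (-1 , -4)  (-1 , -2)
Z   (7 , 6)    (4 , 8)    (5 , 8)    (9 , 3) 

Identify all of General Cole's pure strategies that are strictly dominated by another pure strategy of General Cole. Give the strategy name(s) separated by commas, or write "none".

C4

C1: no other strategy beats it everywhere (C2 at W (0=0); C3 at W (0>-3); C4 at V (-5>-6)).
Nothing dominates C2: C1 at V (5>-5); C3 at W (0>-3); C4 at V (5>-6).
C3: no other strategy beats it everywhere (C1 at V (10>-5); C2 at V (10>5); C4 at V (10>-6)).
C4 is strictly dominated by C1 (V: -5>-6, W: 0>-1, X: -1>-5, Y: 0>-2, Z: 6>3).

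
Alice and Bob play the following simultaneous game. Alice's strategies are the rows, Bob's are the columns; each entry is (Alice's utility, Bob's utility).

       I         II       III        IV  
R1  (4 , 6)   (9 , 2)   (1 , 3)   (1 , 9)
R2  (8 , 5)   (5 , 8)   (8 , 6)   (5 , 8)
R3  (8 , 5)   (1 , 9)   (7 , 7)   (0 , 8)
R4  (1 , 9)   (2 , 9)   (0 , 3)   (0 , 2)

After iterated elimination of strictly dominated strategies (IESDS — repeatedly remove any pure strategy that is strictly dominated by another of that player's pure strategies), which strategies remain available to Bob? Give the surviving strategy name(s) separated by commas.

II, IV

Row R4 is eliminated: R1 beats it against every remaining column (I: 4>1, II: 9>2, III: 1>0, IV: 1>0).
Column I is eliminated: IV beats it against every remaining row (R1: 9>6, R2: 8>5, R3: 8>5).
Row R3 is eliminated: R2 beats it against every remaining column (II: 5>1, III: 8>7, IV: 5>0).
Bob's strategy III is strictly dominated by IV (R1: 9>3, R2: 8>6) and is removed.
Among the remaining strategies, none is strictly dominated by another pure strategy of the same player, so the elimination stops.
Surviving strategies — Alice: {R1, R2}; Bob: {II, IV}.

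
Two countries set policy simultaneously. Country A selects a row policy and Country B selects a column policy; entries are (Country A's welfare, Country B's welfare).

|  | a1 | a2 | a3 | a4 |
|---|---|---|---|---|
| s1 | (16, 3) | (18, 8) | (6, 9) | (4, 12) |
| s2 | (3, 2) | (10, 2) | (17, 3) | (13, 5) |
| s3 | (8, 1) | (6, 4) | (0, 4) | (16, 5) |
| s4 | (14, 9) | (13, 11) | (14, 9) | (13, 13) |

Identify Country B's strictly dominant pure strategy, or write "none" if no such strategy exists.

a4

a4 vs a1: s1: 12>3, s2: 5>2, s3: 5>1, s4: 13>9.
a4 vs a2: s1: 12>8, s2: 5>2, s3: 5>4, s4: 13>11.
a4 vs a3: s1: 12>9, s2: 5>3, s3: 5>4, s4: 13>9.
a4 strictly beats every other strategy against every opponent action, so it is strictly dominant.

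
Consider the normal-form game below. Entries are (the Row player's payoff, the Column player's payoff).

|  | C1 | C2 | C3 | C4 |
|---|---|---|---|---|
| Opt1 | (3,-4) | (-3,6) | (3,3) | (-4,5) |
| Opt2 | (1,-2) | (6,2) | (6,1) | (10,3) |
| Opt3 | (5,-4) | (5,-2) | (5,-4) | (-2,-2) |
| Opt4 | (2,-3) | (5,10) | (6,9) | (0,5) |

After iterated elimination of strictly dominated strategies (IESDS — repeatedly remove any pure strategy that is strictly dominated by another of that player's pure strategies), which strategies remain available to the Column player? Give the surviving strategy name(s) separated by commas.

C4

For the Row player, Opt3 strictly dominates Opt1 on the remaining columns (C1: 5>3, C2: 5>-3, C3: 5>3, C4: -2>-4); eliminate Opt1.
The Column player's strategy C1 is strictly dominated by C2 (Opt2: 2>-2, Opt3: -2>-4, Opt4: 10>-3) and is removed.
For the Row player, Opt2 strictly dominates Opt3 on the remaining columns (C2: 6>5, C3: 6>5, C4: 10>-2); eliminate Opt3.
The Column player's strategy C3 is strictly dominated by C2 (Opt2: 2>1, Opt4: 10>9) and is removed.
The Row player's strategy Opt4 is strictly dominated by Opt2 (C2: 6>5, C4: 10>0) and is removed.
The Column player's strategy C2 is strictly dominated by C4 (Opt2: 3>2) and is removed.
Among the remaining strategies, none is strictly dominated by another pure strategy of the same player, so the elimination stops.
Surviving strategies — the Row player: {Opt2}; the Column player: {C4}.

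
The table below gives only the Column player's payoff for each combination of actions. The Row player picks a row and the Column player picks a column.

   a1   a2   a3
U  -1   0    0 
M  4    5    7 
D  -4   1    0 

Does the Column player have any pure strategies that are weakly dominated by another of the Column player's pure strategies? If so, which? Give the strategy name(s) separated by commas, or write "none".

a1

a1: dominated, since a2 does at least as well everywhere (U: 0>-1, M: 5>4, D: 1>-4).
a2 is not dominated — it holds its own against a1 at U (0>-1); a3 at D (1>0).
a3: no other strategy beats it everywhere (a1 at U (0>-1); a2 at M (7>5)).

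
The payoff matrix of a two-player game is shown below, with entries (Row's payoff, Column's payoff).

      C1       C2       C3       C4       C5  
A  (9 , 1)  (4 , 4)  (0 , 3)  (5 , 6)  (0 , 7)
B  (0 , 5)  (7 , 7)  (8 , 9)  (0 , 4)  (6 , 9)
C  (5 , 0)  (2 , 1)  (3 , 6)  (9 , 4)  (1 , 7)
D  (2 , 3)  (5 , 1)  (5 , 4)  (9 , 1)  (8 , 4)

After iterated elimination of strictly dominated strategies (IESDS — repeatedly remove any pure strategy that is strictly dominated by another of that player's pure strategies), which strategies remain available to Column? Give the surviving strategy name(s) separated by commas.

C3, C5

For Column, C3 strictly dominates C1 on the remaining rows (A: 3>1, B: 9>5, C: 6>0, D: 4>3); eliminate C1.
Row A is eliminated: D beats it against every remaining column (C2: 5>4, C3: 5>0, C4: 9>5, C5: 8>0).
Column's strategy C2 is strictly dominated by C3 (B: 9>7, C: 6>1, D: 4>1) and is removed.
Column C4 is eliminated: C3 beats it against every remaining row (B: 9>4, C: 6>4, D: 4>1).
For Row, B strictly dominates C on the remaining columns (C3: 8>3, C5: 6>1); eliminate C.
Among the remaining strategies, none is strictly dominated by another pure strategy of the same player, so the elimination stops.
Surviving strategies — Row: {B, D}; Column: {C3, C5}.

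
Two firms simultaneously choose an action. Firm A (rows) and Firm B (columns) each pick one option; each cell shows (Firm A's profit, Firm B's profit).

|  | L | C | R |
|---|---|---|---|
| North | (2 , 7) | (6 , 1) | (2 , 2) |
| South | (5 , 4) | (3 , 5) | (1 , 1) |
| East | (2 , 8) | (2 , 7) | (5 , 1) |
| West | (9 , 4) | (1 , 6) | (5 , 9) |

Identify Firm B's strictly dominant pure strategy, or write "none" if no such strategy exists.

none

L fails to dominate C at South (4<5).
C fails to dominate L at North (1<7).
R fails to dominate L at North (2<7).
No single strategy dominates all the others.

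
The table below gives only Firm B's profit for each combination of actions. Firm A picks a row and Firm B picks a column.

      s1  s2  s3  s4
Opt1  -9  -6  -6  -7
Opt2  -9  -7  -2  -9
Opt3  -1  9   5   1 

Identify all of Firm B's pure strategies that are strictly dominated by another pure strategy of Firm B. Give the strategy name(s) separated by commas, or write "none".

s2 strictly dominates s1 — Opt1: -6>-9, Opt2: -7>-9, Opt3: 9>-1.
s2 is not dominated — it holds its own against s1 at Opt1 (-6>-9); s3 at Opt1 (-6=-6); s4 at Opt1 (-6>-7).
Nothing dominates s3: s1 at Opt1 (-6>-9); s2 at Opt1 (-6=-6); s4 at Opt1 (-6>-7).
s2 strictly dominates s4 — Opt1: -6>-7, Opt2: -7>-9, Opt3: 9>1.

s1, s4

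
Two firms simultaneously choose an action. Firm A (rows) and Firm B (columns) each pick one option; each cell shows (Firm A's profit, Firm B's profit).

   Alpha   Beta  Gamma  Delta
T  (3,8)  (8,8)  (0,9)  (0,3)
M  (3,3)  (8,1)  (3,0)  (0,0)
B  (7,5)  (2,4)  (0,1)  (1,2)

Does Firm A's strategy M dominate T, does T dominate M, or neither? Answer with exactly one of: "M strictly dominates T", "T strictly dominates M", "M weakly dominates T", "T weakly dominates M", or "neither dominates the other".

M's payoffs vs T's, by Firm B's action — Alpha: 3=3, Beta: 8=8, Gamma: 3>0, Delta: 0=0.
M is at least as good everywhere and strictly better somewhere (tied only at Alpha, Beta, Delta), so M weakly but not strictly dominates T.

M weakly dominates T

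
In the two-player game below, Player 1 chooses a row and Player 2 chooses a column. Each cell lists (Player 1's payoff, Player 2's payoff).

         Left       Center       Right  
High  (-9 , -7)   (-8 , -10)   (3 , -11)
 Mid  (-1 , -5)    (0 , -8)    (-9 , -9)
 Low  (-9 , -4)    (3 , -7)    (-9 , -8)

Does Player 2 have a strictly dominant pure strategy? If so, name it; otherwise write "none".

Left vs Center: High: -7>-10, Mid: -5>-8, Low: -4>-7.
Left vs Right: High: -7>-11, Mid: -5>-9, Low: -4>-8.
Left strictly beats every other strategy against every opponent action, so it is strictly dominant.

Left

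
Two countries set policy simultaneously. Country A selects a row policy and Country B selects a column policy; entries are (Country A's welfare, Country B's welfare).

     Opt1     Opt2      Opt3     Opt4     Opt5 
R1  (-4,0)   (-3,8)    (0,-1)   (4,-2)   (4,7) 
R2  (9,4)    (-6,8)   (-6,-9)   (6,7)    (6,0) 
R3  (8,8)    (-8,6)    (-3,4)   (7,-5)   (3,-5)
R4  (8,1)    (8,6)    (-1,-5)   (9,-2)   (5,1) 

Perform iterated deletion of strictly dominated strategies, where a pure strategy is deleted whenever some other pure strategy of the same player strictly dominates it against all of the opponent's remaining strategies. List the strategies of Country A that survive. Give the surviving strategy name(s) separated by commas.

Column Opt3 is eliminated: Opt1 beats it against every remaining row (R1: 0>-1, R2: 4>-9, R3: 8>4, R4: 1>-5).
Country A's strategy R1 is strictly dominated by R4 (Opt1: 8>-4, Opt2: 8>-3, Opt4: 9>4, Opt5: 5>4) and is removed.
For Country B, Opt2 strictly dominates Opt4 on the remaining rows (R2: 8>7, R3: 6>-5, R4: 6>-2); eliminate Opt4.
For Country A, R2 strictly dominates R3 on the remaining columns (Opt1: 9>8, Opt2: -6>-8, Opt5: 6>3); eliminate R3.
Country B's strategy Opt1 is strictly dominated by Opt2 (R2: 8>4, R4: 6>1) and is removed.
For Country B, Opt2 strictly dominates Opt5 on the remaining rows (R2: 8>0, R4: 6>1); eliminate Opt5.
Row R2 is eliminated: R4 beats it against every remaining column (Opt2: 8>-6).
Among the remaining strategies, none is strictly dominated by another pure strategy of the same player, so the elimination stops.
Surviving strategies — Country A: {R4}; Country B: {Opt2}.

R4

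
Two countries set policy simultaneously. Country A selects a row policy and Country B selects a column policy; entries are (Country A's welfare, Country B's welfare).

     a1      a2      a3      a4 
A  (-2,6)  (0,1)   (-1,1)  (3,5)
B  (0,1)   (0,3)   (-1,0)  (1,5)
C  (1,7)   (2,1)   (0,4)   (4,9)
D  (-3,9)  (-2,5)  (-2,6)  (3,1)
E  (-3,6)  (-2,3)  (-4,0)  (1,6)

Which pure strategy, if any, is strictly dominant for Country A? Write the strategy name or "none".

C vs A: a1: 1>-2, a2: 2>0, a3: 0>-1, a4: 4>3.
C vs B: a1: 1>0, a2: 2>0, a3: 0>-1, a4: 4>1.
C vs D: a1: 1>-3, a2: 2>-2, a3: 0>-2, a4: 4>3.
C vs E: a1: 1>-3, a2: 2>-2, a3: 0>-4, a4: 4>1.
C strictly beats every other strategy against every opponent action, so it is strictly dominant.

C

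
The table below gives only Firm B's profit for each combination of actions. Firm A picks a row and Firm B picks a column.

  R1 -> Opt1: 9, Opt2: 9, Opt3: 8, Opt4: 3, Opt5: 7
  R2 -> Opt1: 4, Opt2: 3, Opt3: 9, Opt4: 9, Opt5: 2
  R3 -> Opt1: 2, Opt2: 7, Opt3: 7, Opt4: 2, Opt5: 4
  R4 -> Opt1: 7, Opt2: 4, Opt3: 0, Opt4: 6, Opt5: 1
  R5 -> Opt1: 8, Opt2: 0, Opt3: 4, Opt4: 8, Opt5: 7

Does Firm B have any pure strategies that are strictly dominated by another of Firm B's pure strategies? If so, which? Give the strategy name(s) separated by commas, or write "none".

Nothing dominates Opt1: Opt2 at R1 (9=9); Opt3 at R1 (9>8); Opt4 at R1 (9>3); Opt5 at R1 (9>7).
Nothing dominates Opt2: Opt1 at R1 (9=9); Opt3 at R1 (9>8); Opt4 at R1 (9>3); Opt5 at R1 (9>7).
Opt3: no other strategy beats it everywhere (Opt1 at R2 (9>4); Opt2 at R2 (9>3); Opt4 at R1 (8>3); Opt5 at R1 (8>7)).
Nothing dominates Opt4: Opt1 at R2 (9>4); Opt2 at R2 (9>3); Opt3 at R2 (9=9); Opt5 at R2 (9>2).
Opt5 is not dominated — it holds its own against Opt1 at R3 (4>2); Opt2 at R5 (7>0); Opt3 at R4 (1>0); Opt4 at R1 (7>3).

none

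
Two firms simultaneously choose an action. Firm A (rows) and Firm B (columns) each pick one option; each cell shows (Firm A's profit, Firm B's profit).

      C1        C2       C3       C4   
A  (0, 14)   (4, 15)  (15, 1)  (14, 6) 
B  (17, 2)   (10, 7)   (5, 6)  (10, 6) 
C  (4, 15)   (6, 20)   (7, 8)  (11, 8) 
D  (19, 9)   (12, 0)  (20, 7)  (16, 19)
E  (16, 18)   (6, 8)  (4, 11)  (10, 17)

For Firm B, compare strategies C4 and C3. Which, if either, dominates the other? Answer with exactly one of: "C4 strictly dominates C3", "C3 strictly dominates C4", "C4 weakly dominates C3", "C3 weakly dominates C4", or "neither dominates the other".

C4 weakly dominates C3

Compare C4 to C3 across each choice by Firm A: A: 6>1, B: 6=6, C: 8=8, D: 19>7, E: 17>11.
C4 is at least as good everywhere and strictly better somewhere (tied only at B, C), so C4 weakly but not strictly dominates C3.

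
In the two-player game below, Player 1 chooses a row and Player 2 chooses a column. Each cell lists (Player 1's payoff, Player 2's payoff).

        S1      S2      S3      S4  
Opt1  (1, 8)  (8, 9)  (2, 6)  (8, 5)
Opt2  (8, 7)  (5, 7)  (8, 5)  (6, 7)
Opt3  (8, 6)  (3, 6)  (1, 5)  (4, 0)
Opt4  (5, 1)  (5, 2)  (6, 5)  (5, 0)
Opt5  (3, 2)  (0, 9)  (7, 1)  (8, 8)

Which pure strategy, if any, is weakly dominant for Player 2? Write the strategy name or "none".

none

S1 fails to dominate S2 at Opt1 (8<9).
S2 fails to dominate S3 at Opt4 (2<5).
S3 fails to dominate S1 at Opt1 (6<8).
S4 fails to dominate S1 at Opt1 (5<8).
No single strategy dominates all the others.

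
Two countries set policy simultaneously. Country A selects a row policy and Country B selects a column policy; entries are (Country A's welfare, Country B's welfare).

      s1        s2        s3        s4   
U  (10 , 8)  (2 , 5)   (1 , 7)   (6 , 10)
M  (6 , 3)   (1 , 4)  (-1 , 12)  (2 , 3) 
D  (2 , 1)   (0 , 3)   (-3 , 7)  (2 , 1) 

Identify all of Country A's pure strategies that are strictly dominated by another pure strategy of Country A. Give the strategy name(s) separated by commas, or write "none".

U: no other strategy beats it everywhere (M at s1 (10>6); D at s1 (10>2)).
U strictly dominates M — s1: 10>6, s2: 2>1, s3: 1>-1, s4: 6>2.
D: dominated, since U does at least as well everywhere (s1: 10>2, s2: 2>0, s3: 1>-3, s4: 6>2).

M, D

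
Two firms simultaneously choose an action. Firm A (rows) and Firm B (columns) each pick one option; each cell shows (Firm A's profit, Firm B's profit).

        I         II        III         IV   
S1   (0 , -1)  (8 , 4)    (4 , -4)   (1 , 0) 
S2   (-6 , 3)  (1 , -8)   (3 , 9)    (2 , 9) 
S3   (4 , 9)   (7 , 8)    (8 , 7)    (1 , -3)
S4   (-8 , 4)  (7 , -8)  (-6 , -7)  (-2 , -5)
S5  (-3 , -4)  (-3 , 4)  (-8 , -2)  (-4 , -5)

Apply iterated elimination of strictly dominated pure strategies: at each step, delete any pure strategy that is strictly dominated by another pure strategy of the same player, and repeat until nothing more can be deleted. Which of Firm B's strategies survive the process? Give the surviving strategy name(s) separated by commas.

I, II, III, IV

Row S4 is eliminated: S1 beats it against every remaining column (I: 0>-8, II: 8>7, III: 4>-6, IV: 1>-2).
Row S5 is eliminated: S1 beats it against every remaining column (I: 0>-3, II: 8>-3, III: 4>-8, IV: 1>-4).
Among the remaining strategies, none is strictly dominated by another pure strategy of the same player, so the elimination stops.
Surviving strategies — Firm A: {S1, S2, S3}; Firm B: {I, II, III, IV}.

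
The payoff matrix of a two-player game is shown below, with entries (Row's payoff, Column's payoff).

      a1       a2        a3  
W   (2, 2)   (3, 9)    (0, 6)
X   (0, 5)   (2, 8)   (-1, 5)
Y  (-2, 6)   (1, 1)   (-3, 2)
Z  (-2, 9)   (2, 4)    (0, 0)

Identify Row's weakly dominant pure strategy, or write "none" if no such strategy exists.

W vs X: a1: 2>0, a2: 3>2, a3: 0>-1.
W vs Y: a1: 2>-2, a2: 3>1, a3: 0>-3.
W vs Z: a1: 2>-2, a2: 3>2, a3: 0=0.
W is at least as good as every other strategy against every opponent action, so it is weakly dominant.

W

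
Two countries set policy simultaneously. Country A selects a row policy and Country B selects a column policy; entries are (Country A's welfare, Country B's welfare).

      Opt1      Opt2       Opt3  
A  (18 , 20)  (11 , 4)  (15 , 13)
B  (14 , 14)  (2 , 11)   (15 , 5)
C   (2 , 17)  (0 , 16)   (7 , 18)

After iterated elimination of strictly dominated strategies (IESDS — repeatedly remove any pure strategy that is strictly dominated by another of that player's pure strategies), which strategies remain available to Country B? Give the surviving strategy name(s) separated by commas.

Row C is eliminated: A beats it against every remaining column (Opt1: 18>2, Opt2: 11>0, Opt3: 15>7).
Column Opt2 is eliminated: Opt1 beats it against every remaining row (A: 20>4, B: 14>11).
Column Opt3 is eliminated: Opt1 beats it against every remaining row (A: 20>13, B: 14>5).
For Country A, A strictly dominates B on the remaining columns (Opt1: 18>14); eliminate B.
Among the remaining strategies, none is strictly dominated by another pure strategy of the same player, so the elimination stops.
Surviving strategies — Country A: {A}; Country B: {Opt1}.

Opt1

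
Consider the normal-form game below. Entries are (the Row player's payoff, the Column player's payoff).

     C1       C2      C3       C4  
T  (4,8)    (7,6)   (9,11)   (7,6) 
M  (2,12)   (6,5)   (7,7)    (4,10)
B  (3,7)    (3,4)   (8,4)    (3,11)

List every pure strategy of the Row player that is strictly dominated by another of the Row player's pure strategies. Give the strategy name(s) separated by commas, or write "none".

Nothing dominates T: M at C1 (4>2); B at C1 (4>3).
T strictly dominates M — C1: 4>2, C2: 7>6, C3: 9>7, C4: 7>4.
B: dominated, since T does at least as well everywhere (C1: 4>3, C2: 7>3, C3: 9>8, C4: 7>3).

M, B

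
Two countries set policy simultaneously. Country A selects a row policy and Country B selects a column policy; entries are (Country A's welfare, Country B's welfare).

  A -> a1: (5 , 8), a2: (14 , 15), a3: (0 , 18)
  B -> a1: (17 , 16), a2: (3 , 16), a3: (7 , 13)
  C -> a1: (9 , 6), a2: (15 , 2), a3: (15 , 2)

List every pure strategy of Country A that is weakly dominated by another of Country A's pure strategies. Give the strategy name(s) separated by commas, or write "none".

A

A: dominated, since C does at least as well everywhere (a1: 9>5, a2: 15>14, a3: 15>0).
B: no other strategy beats it everywhere (A at a1 (17>5); C at a1 (17>9)).
C: no other strategy beats it everywhere (A at a1 (9>5); B at a2 (15>3)).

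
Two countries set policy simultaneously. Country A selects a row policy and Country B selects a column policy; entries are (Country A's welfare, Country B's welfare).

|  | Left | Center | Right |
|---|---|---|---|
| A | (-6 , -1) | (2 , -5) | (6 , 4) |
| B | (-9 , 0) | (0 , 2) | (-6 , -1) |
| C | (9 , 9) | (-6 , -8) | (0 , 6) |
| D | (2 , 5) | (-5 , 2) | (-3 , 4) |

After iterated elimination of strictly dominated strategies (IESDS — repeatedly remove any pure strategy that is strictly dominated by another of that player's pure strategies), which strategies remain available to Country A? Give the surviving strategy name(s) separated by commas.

A, C

For Country A, A strictly dominates B on the remaining columns (Left: -6>-9, Center: 2>0, Right: 6>-6); eliminate B.
Column Center is eliminated: Left beats it against every remaining row (A: -1>-5, C: 9>-8, D: 5>2).
Country A's strategy D is strictly dominated by C (Left: 9>2, Right: 0>-3) and is removed.
Among the remaining strategies, none is strictly dominated by another pure strategy of the same player, so the elimination stops.
Surviving strategies — Country A: {A, C}; Country B: {Left, Right}.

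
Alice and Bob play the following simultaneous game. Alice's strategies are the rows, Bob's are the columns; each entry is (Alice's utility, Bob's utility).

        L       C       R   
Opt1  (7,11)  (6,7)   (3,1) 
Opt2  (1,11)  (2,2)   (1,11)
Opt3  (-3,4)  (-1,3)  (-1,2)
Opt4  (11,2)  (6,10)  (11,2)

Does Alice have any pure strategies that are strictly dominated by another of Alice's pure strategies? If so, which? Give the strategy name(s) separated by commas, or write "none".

Nothing dominates Opt1: Opt2 at L (7>1); Opt3 at L (7>-3); Opt4 at C (6=6).
Opt1 strictly dominates Opt2 — L: 7>1, C: 6>2, R: 3>1.
Opt1 strictly dominates Opt3 — L: 7>-3, C: 6>-1, R: 3>-1.
Opt4: no other strategy beats it everywhere (Opt1 at L (11>7); Opt2 at L (11>1); Opt3 at L (11>-3)).

Opt2, Opt3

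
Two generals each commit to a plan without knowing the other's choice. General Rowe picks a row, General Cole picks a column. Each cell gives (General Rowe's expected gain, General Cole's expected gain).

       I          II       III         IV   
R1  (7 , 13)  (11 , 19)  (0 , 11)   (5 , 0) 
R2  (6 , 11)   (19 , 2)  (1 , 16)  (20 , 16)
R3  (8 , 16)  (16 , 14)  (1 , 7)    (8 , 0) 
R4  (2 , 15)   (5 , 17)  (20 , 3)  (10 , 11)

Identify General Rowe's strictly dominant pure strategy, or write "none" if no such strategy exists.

R1 fails to dominate R2 at II (11<19).
R2 fails to dominate R1 at I (6<7).
R3 fails to dominate R2 at II (16<19).
R4 fails to dominate R1 at I (2<7).
No single strategy dominates all the others.

none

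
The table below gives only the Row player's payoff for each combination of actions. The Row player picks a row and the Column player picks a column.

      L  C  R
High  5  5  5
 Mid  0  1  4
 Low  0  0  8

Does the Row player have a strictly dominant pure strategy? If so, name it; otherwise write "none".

High fails to dominate Low at R (5<8).
Mid fails to dominate High at L (0<5).
Low fails to dominate High at L (0<5).
No single strategy dominates all the others.

none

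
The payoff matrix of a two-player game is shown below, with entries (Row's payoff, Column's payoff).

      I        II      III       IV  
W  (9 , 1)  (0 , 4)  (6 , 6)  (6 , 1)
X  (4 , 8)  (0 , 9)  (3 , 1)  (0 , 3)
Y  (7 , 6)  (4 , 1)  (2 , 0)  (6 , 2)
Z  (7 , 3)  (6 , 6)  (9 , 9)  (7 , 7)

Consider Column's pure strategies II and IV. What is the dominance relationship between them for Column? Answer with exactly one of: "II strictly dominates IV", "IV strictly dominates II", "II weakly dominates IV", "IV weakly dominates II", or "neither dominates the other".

II's payoffs vs IV's, by Row's action — W: 4>1, X: 9>3, Y: 1<2, Z: 6<7.
II does better at W, X but worse at Y, Z; neither strategy dominates the other.

neither dominates the other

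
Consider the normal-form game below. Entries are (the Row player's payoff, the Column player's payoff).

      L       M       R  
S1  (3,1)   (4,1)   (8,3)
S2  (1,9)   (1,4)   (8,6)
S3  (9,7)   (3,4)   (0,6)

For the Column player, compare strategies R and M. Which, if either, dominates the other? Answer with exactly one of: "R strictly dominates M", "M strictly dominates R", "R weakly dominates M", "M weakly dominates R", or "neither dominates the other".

Compare R to M across each choice by the Row player: S1: 3>1, S2: 6>4, S3: 6>4.
Every comparison favours R, so R strictly dominates M.

R strictly dominates M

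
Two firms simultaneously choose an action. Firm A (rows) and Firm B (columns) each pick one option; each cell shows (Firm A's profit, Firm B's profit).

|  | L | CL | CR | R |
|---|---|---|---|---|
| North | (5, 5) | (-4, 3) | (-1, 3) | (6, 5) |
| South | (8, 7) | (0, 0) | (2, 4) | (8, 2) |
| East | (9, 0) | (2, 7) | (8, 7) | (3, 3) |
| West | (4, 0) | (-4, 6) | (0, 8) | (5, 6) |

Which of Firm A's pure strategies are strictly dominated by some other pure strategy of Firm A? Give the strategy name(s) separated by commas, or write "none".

North, West

South strictly dominates North — L: 8>5, CL: 0>-4, CR: 2>-1, R: 8>6.
South is not dominated — it holds its own against North at L (8>5); East at R (8>3); West at L (8>4).
Nothing dominates East: North at L (9>5); South at L (9>8); West at L (9>4).
West: dominated, since South does at least as well everywhere (L: 8>4, CL: 0>-4, CR: 2>0, R: 8>5).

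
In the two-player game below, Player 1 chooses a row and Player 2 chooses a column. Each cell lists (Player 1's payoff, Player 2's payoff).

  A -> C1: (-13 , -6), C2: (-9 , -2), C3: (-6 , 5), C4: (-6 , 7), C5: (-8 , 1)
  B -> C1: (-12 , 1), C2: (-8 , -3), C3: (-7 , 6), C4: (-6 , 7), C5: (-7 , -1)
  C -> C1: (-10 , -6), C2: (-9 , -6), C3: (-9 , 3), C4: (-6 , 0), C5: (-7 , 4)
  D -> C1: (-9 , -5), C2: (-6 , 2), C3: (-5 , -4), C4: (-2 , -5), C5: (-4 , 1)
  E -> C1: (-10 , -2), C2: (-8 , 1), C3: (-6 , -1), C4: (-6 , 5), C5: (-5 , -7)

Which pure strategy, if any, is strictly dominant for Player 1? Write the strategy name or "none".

D vs A: C1: -9>-13, C2: -6>-9, C3: -5>-6, C4: -2>-6, C5: -4>-8.
D vs B: C1: -9>-12, C2: -6>-8, C3: -5>-7, C4: -2>-6, C5: -4>-7.
D vs C: C1: -9>-10, C2: -6>-9, C3: -5>-9, C4: -2>-6, C5: -4>-7.
D vs E: C1: -9>-10, C2: -6>-8, C3: -5>-6, C4: -2>-6, C5: -4>-5.
D strictly beats every other strategy against every opponent action, so it is strictly dominant.

D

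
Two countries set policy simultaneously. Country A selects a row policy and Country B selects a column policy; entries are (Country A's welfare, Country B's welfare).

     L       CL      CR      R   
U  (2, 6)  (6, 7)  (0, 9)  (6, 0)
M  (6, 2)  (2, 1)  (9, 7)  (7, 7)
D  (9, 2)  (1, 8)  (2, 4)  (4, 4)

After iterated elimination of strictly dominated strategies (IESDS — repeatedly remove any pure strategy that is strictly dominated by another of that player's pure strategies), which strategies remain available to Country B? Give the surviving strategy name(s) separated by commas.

For Country B, CR strictly dominates L on the remaining rows (U: 9>6, M: 7>2, D: 4>2); eliminate L.
For Country A, M strictly dominates D on the remaining columns (CL: 2>1, CR: 9>2, R: 7>4); eliminate D.
Column CL is eliminated: CR beats it against every remaining row (U: 9>7, M: 7>1).
For Country A, M strictly dominates U on the remaining columns (CR: 9>0, R: 7>6); eliminate U.
Among the remaining strategies, none is strictly dominated by another pure strategy of the same player, so the elimination stops.
Surviving strategies — Country A: {M}; Country B: {CR, R}.

CR, R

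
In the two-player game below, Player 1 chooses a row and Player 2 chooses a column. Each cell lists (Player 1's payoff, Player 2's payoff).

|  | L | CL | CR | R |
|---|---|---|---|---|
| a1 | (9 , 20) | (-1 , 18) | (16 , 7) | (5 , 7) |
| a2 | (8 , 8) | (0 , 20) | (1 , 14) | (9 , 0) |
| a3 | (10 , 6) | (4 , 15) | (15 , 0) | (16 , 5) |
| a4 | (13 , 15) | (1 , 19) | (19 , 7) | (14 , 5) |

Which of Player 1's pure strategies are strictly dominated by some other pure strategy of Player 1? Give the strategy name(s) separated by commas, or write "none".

a1 is strictly dominated by a4 (L: 13>9, CL: 1>-1, CR: 19>16, R: 14>5).
a2: dominated, since a3 does at least as well everywhere (L: 10>8, CL: 4>0, CR: 15>1, R: 16>9).
a3: no other strategy beats it everywhere (a1 at L (10>9); a2 at L (10>8); a4 at CL (4>1)).
Nothing dominates a4: a1 at L (13>9); a2 at L (13>8); a3 at L (13>10).

a1, a2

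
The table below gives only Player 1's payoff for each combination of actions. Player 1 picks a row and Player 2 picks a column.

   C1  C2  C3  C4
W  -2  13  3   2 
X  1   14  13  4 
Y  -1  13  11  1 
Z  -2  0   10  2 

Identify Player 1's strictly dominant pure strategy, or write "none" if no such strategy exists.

X

X vs W: C1: 1>-2, C2: 14>13, C3: 13>3, C4: 4>2.
X vs Y: C1: 1>-1, C2: 14>13, C3: 13>11, C4: 4>1.
X vs Z: C1: 1>-2, C2: 14>0, C3: 13>10, C4: 4>2.
X strictly beats every other strategy against every opponent action, so it is strictly dominant.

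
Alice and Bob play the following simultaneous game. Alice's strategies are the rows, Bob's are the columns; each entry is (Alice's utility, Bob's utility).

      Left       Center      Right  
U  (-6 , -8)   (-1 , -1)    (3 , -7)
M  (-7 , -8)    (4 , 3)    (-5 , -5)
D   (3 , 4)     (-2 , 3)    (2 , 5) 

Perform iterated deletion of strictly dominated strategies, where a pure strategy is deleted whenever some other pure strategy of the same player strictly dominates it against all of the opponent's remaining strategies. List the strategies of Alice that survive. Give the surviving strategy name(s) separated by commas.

Bob's strategy Left is strictly dominated by Right (U: -7>-8, M: -5>-8, D: 5>4) and is removed.
For Alice, U strictly dominates D on the remaining columns (Center: -1>-2, Right: 3>2); eliminate D.
Bob's strategy Right is strictly dominated by Center (U: -1>-7, M: 3>-5) and is removed.
Row U is eliminated: M beats it against every remaining column (Center: 4>-1).
Among the remaining strategies, none is strictly dominated by another pure strategy of the same player, so the elimination stops.
Surviving strategies — Alice: {M}; Bob: {Center}.

M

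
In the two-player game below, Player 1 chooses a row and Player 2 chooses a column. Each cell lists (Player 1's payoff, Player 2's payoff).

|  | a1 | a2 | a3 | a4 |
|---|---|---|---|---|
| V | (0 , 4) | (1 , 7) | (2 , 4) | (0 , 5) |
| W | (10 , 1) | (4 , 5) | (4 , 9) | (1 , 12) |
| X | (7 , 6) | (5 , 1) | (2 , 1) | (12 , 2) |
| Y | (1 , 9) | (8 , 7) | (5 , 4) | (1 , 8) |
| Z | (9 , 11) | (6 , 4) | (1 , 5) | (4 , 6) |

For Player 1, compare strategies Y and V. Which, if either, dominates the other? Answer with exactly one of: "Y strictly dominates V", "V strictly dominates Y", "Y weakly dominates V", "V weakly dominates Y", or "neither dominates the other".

Y strictly dominates V

Compare Y to V across every action of Player 2: a1: 1>0, a2: 8>1, a3: 5>2, a4: 1>0.
Every comparison favours Y, so Y strictly dominates V.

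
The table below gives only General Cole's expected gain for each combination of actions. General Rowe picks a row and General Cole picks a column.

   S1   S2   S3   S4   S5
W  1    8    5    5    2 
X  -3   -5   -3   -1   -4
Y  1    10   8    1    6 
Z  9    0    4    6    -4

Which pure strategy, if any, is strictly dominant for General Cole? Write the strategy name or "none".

none

S1 fails to dominate S2 at W (1<8).
S2 fails to dominate S1 at X (-5<-3).
S3 fails to dominate S1 at X (-3=-3).
S4 fails to dominate S1 at Y (1=1).
S5 fails to dominate S1 at X (-4<-3).
No single strategy dominates all the others.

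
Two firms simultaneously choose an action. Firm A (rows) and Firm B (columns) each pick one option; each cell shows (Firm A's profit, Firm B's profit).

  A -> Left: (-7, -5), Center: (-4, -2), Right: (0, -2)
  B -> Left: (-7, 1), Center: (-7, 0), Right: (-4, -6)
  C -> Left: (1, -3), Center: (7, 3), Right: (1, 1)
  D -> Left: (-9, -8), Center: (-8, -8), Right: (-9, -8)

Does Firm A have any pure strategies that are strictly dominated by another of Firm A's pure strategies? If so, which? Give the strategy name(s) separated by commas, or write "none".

C strictly dominates A — Left: 1>-7, Center: 7>-4, Right: 1>0.
C strictly dominates B — Left: 1>-7, Center: 7>-7, Right: 1>-4.
C: no other strategy beats it everywhere (A at Left (1>-7); B at Left (1>-7); D at Left (1>-9)).
D: dominated, since A does at least as well everywhere (Left: -7>-9, Center: -4>-8, Right: 0>-9).

A, B, D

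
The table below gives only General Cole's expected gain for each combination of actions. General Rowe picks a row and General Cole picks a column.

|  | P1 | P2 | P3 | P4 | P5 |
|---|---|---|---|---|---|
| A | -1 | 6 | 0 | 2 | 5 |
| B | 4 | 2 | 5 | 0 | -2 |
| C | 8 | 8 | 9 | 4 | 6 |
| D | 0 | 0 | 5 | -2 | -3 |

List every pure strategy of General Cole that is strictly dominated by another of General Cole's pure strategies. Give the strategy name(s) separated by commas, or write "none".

P1: dominated, since P3 does at least as well everywhere (A: 0>-1, B: 5>4, C: 9>8, D: 5>0).
P2 is not dominated — it holds its own against P1 at A (6>-1); P3 at A (6>0); P4 at A (6>2); P5 at A (6>5).
P3: no other strategy beats it everywhere (P1 at A (0>-1); P2 at B (5>2); P4 at B (5>0); P5 at B (5>-2)).
P4 is strictly dominated by P2 (A: 6>2, B: 2>0, C: 8>4, D: 0>-2).
P5: dominated, since P2 does at least as well everywhere (A: 6>5, B: 2>-2, C: 8>6, D: 0>-3).

P1, P4, P5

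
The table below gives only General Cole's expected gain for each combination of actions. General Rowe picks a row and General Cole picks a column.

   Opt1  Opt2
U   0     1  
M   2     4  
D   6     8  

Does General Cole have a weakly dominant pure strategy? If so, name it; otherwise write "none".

Opt2 vs Opt1: U: 1>0, M: 4>2, D: 8>6.
Opt2 is at least as good as every other strategy against every opponent action, so it is weakly dominant.

Opt2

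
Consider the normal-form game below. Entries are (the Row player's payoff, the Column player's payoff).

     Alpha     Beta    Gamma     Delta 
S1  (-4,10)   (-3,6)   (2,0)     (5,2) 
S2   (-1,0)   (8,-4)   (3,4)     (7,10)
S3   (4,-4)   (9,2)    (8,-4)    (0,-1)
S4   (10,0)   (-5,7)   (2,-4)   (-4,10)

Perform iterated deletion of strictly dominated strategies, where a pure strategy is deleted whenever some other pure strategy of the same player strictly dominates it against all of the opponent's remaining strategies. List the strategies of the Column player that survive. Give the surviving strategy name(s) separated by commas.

Beta, Delta

The Row player's strategy S1 is strictly dominated by S2 (Alpha: -1>-4, Beta: 8>-3, Gamma: 3>2, Delta: 7>5) and is removed.
The Column player's strategy Alpha is strictly dominated by Delta (S2: 10>0, S3: -1>-4, S4: 10>0) and is removed.
For the Row player, S2 strictly dominates S4 on the remaining columns (Beta: 8>-5, Gamma: 3>2, Delta: 7>-4); eliminate S4.
Column Gamma is eliminated: Delta beats it against every remaining row (S2: 10>4, S3: -1>-4).
Among the remaining strategies, none is strictly dominated by another pure strategy of the same player, so the elimination stops.
Surviving strategies — the Row player: {S2, S3}; the Column player: {Beta, Delta}.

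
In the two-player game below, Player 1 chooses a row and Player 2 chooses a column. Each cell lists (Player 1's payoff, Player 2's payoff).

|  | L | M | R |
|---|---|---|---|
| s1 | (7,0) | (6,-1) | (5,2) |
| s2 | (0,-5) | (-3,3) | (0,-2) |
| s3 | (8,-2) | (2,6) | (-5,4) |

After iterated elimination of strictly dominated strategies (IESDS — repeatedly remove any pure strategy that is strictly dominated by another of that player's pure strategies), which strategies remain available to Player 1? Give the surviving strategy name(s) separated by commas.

s1

For Player 1, s1 strictly dominates s2 on the remaining columns (L: 7>0, M: 6>-3, R: 5>0); eliminate s2.
For Player 2, R strictly dominates L on the remaining rows (s1: 2>0, s3: 4>-2); eliminate L.
Row s3 is eliminated: s1 beats it against every remaining column (M: 6>2, R: 5>-5).
Player 2's strategy M is strictly dominated by R (s1: 2>-1) and is removed.
Among the remaining strategies, none is strictly dominated by another pure strategy of the same player, so the elimination stops.
Surviving strategies — Player 1: {s1}; Player 2: {R}.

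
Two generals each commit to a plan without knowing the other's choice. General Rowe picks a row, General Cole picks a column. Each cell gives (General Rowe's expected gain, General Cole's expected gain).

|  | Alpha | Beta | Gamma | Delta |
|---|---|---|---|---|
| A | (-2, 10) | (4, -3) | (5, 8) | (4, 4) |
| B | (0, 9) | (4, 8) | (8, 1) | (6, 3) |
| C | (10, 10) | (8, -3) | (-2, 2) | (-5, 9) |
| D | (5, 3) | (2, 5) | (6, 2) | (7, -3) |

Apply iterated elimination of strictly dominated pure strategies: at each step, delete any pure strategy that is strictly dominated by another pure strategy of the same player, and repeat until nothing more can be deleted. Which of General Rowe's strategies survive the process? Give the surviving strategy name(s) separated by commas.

For General Cole, Alpha strictly dominates Gamma on the remaining rows (A: 10>8, B: 9>1, C: 10>2, D: 3>2); eliminate Gamma.
Column Delta is eliminated: Alpha beats it against every remaining row (A: 10>4, B: 9>3, C: 10>9, D: 3>-3).
For General Rowe, C strictly dominates A on the remaining columns (Alpha: 10>-2, Beta: 8>4); eliminate A.
For General Rowe, C strictly dominates B on the remaining columns (Alpha: 10>0, Beta: 8>4); eliminate B.
Row D is eliminated: C beats it against every remaining column (Alpha: 10>5, Beta: 8>2).
Column Beta is eliminated: Alpha beats it against every remaining row (C: 10>-3).
Among the remaining strategies, none is strictly dominated by another pure strategy of the same player, so the elimination stops.
Surviving strategies — General Rowe: {C}; General Cole: {Alpha}.

C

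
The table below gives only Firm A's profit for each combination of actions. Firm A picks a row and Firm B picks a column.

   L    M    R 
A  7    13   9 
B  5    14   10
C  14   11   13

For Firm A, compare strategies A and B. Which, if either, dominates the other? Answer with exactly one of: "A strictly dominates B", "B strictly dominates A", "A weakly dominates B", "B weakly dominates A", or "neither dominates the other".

neither dominates the other

A's payoffs vs B's, by Firm B's action — L: 7>5, M: 13<14, R: 9<10.
A does better at L but worse at M, R; neither strategy dominates the other.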